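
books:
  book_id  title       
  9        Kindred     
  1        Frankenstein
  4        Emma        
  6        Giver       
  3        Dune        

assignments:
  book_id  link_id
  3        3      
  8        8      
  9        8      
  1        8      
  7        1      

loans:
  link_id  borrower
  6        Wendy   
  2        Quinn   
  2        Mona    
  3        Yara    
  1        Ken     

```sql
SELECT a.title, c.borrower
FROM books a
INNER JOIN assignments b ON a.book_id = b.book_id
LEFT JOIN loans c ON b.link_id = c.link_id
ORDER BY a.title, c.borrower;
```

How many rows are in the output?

3

Joins associate left-to-right: books INNER JOIN assignments on book_id gives 3 intermediate row(s).
Then LEFT JOIN `loans c` on link_id: each of those 3 rows is kept; rows whose b.link_id has no match in c get NULL for c's columns.
Result: 3 row(s).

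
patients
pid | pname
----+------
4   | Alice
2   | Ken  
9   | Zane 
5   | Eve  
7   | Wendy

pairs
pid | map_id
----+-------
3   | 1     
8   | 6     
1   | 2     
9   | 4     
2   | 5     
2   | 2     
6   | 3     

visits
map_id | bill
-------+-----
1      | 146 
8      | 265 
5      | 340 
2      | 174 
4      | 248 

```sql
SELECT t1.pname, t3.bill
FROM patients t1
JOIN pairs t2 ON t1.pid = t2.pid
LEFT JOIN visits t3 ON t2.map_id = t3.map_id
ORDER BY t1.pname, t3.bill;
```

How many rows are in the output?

Step 1 — t1 INNER JOIN t2 on pid → 3 row(s).
Then LEFT JOIN `visits t3` on map_id: each of those 3 rows is kept; rows whose t2.map_id has no match in t3 get NULL for t3's columns.
Result: 3 row(s).

3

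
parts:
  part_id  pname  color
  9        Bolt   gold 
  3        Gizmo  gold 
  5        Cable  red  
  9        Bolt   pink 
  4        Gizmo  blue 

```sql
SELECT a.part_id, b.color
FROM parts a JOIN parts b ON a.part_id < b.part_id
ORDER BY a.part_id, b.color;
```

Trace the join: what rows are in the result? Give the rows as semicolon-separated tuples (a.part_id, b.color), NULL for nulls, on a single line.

(3, blue); (3, gold); (3, pink); (3, red); (4, gold); (4, pink); (4, red); (5, gold); (5, pink)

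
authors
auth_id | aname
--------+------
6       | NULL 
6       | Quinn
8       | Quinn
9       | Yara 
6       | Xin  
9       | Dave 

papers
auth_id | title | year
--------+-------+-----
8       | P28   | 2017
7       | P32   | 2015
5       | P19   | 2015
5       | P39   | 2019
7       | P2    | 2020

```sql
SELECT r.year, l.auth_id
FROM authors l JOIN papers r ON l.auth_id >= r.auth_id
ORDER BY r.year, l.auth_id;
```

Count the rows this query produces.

INNER JOIN keeps only pairs where the ON condition holds.
Matching on l.auth_id >= r.auth_id.
- l[0] auth_id=6 → 2 match(es) in r → 2 row(s).
- l[1] auth_id=6 → 2 match(es) in r → 2 row(s).
- l[2] auth_id=8 → 5 match(es) in r → 5 row(s).
- l[3] auth_id=9 → 5 match(es) in r → 5 row(s).
- l[4] auth_id=6 → 2 match(es) in r → 2 row(s).
- l[5] auth_id=9 → 5 match(es) in r → 5 row(s).
Total: 21 rows.

21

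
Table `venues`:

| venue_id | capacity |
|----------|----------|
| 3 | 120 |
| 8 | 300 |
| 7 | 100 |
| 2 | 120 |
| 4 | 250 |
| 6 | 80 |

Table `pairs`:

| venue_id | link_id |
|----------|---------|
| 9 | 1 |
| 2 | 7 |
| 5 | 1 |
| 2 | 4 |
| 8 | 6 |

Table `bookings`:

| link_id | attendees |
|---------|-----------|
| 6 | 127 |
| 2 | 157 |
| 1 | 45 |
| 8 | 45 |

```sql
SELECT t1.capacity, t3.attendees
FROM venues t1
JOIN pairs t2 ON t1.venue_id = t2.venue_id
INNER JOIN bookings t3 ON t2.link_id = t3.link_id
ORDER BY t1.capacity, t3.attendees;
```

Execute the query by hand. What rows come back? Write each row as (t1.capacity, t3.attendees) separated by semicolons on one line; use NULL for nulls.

Joins associate left-to-right: venues INNER JOIN pairs on venue_id gives 3 intermediate row(s).
Then INNER JOIN `bookings t3` on link_id: keep only rows whose t2.link_id appears in t3.

(300, 127)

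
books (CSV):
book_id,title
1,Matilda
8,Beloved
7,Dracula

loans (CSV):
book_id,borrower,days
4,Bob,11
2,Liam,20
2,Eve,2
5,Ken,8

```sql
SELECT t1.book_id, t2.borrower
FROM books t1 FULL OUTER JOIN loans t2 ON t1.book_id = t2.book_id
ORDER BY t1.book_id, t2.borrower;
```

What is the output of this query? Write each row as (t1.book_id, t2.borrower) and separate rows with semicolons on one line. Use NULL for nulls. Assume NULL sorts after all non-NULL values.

FULL OUTER JOIN keeps every row from both sides; unmatched rows get NULL for the other side's columns.
Matching on t1.book_id = t2.book_id.
- t1 (book_id=1) has no partner → padded with NULL.
- t1 (book_id=8) has no partner → padded with NULL.
- t1 (book_id=7) has no partner → padded with NULL.
- 4 row(s) from t2 found no t1 partner → padded with NULL.
After projecting and ordering:
t1.book_id | t2.borrower
1 | NULL
7 | NULL
8 | NULL
NULL | Bob
NULL | Eve
NULL | Ken
NULL | Liam

(1, NULL); (7, NULL); (8, NULL); (NULL, Bob); (NULL, Eve); (NULL, Ken); (NULL, Liam)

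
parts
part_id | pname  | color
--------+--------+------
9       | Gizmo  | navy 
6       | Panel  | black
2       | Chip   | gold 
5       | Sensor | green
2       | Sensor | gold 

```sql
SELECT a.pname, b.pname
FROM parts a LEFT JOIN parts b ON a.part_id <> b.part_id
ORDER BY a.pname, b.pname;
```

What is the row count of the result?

18

LEFT JOIN keeps every row from `parts a`; unmatched rows get NULL for `parts b`'s columns.
Matching on a.part_id <> b.part_id.
Matched pairs: 18; unmatched a rows kept: 0.
Total: 18 rows.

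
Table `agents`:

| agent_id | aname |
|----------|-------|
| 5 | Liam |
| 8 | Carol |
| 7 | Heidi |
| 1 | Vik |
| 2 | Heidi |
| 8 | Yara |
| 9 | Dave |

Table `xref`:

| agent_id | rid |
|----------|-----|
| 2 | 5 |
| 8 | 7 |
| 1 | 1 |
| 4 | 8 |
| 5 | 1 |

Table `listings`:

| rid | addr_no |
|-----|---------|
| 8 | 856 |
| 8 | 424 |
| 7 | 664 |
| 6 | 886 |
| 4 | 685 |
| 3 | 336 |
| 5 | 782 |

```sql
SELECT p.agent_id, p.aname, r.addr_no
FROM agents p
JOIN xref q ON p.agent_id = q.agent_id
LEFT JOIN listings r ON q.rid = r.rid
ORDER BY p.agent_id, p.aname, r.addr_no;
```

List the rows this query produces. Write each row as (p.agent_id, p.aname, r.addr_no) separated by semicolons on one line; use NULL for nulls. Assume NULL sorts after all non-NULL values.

Evaluate left to right. First `agents p INNER JOIN xref q` on agent_id: 5 row(s).
Then LEFT JOIN `listings r` on rid: each of those 5 rows is kept; rows whose q.rid has no match in r get NULL for r's columns.

(1, Vik, NULL); (2, Heidi, 782); (5, Liam, NULL); (8, Carol, 664); (8, Yara, 664)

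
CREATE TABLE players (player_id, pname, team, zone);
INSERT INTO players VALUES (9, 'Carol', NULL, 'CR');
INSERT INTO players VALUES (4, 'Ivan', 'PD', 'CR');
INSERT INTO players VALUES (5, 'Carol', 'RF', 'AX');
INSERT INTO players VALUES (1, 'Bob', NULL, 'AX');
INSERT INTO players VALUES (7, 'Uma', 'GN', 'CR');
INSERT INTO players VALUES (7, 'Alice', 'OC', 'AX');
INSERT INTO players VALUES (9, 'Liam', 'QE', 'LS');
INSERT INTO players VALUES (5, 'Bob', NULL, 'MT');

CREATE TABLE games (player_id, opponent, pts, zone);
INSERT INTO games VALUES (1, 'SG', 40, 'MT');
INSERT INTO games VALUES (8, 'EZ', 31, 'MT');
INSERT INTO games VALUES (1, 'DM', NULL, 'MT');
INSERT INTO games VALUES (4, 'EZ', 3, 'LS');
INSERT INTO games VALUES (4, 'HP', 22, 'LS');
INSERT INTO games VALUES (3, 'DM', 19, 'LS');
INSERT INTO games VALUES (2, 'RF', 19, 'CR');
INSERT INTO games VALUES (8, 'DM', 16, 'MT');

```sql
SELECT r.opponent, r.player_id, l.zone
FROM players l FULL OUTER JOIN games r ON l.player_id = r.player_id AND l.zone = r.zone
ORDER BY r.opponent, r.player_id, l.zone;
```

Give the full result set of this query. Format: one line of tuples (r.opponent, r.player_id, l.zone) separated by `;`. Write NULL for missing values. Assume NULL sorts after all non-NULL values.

FULL OUTER JOIN keeps every row from both sides; unmatched rows get NULL for the other side's columns.
Matching on l.player_id = r.player_id AND l.zone = r.zone.
- player_id=9, zone=CR: no r row matches, row kept with r columns NULL.
- player_id=4, zone=CR: no r row matches, row kept with r columns NULL.
- player_id=5, zone=AX: no r row matches, row kept with r columns NULL.
- player_id=1, zone=AX: no r row matches, row kept with r columns NULL.
- player_id=7, zone=CR: no r row matches, row kept with r columns NULL.
- player_id=7, zone=AX: no r row matches, row kept with r columns NULL.
- player_id=9, zone=LS: no r row matches, row kept with r columns NULL.
- player_id=5, zone=MT: no r row matches, row kept with r columns NULL.
- plus 8 unmatched r row(s), each kept with NULL l columns.

(DM, 1, NULL); (DM, 3, NULL); (DM, 8, NULL); (EZ, 4, NULL); (EZ, 8, NULL); (HP, 4, NULL); (RF, 2, NULL); (SG, 1, NULL); (NULL, NULL, AX); (NULL, NULL, AX); (NULL, NULL, AX); (NULL, NULL, CR); (NULL, NULL, CR); (NULL, NULL, CR); (NULL, NULL, LS); (NULL, NULL, MT)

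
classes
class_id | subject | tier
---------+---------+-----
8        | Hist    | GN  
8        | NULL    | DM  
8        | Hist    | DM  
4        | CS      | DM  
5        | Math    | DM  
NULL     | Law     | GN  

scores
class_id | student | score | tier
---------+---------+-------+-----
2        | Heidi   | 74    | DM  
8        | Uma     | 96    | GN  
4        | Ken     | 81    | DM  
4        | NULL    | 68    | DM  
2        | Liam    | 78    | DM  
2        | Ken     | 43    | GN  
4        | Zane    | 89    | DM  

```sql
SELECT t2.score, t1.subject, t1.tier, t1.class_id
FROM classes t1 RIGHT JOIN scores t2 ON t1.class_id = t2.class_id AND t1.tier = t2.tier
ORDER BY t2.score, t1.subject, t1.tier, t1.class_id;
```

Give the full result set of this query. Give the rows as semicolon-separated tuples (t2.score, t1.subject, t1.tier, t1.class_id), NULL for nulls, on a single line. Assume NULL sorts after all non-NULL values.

(43, NULL, NULL, NULL); (68, CS, DM, 4); (74, NULL, NULL, NULL); (78, NULL, NULL, NULL); (81, CS, DM, 4); (89, CS, DM, 4); (96, Hist, GN, 8)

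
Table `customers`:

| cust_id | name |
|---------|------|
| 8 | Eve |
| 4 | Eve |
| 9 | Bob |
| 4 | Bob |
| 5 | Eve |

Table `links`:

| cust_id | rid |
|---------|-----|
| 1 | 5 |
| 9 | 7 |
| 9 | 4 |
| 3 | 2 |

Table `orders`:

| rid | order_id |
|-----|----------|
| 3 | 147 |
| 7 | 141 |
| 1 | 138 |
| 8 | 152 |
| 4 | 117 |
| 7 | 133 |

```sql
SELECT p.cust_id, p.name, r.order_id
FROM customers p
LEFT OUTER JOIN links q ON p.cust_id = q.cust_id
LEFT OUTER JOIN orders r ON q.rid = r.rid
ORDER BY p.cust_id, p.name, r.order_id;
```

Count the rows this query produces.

Evaluate left to right. First `customers p LEFT JOIN links q` on cust_id: 6 row(s).
Then LEFT JOIN `orders r` on rid: each of those 6 rows is kept; rows whose q.rid has no match in r get NULL for r's columns.
Result: 7 row(s).

7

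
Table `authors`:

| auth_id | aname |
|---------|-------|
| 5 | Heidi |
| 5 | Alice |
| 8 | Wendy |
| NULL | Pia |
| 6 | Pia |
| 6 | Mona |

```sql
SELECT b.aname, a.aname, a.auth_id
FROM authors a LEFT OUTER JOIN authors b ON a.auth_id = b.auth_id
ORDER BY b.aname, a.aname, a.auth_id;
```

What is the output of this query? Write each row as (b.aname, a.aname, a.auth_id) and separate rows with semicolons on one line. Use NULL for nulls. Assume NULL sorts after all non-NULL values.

LEFT JOIN keeps every row from `authors a`; unmatched rows get NULL for `authors b`'s columns.
Matching on a.auth_id = b.auth_id. A NULL in a compared column never satisfies the condition.
Matched pairs: 9; unmatched a rows kept: 1.

(Alice, Alice, 5); (Alice, Heidi, 5); (Heidi, Alice, 5); (Heidi, Heidi, 5); (Mona, Mona, 6); (Mona, Pia, 6); (Pia, Mona, 6); (Pia, Pia, 6); (Wendy, Wendy, 8); (NULL, Pia, NULL)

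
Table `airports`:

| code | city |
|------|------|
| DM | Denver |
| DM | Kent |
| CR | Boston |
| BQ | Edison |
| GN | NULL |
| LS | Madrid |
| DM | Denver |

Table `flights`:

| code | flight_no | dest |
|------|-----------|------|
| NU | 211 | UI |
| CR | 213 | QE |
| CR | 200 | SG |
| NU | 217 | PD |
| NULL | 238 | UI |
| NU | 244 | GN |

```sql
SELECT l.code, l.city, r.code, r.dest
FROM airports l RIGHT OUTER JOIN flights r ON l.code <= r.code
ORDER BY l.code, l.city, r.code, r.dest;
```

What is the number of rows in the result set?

RIGHT JOIN keeps every row from `flights`; unmatched rows get NULL for `airports`'s columns.
Matching on l.code <= r.code. A NULL in a compared column never satisfies the condition.
- l[0] code=DM → 3 match(es) in r → 3 row(s).
- l[1] code=DM → 3 match(es) in r → 3 row(s).
- l[2] code=CR → 5 match(es) in r → 5 row(s).
- l[3] code=BQ → 5 match(es) in r → 5 row(s).
- l[4] code=GN → 3 match(es) in r → 3 row(s).
- l[5] code=LS → 3 match(es) in r → 3 row(s).
- l[6] code=DM → 3 match(es) in r → 3 row(s).
- 1 r row(s) had no l match → kept, l columns NULL.
Total: 25 matched + 1 padded = 26 rows.

26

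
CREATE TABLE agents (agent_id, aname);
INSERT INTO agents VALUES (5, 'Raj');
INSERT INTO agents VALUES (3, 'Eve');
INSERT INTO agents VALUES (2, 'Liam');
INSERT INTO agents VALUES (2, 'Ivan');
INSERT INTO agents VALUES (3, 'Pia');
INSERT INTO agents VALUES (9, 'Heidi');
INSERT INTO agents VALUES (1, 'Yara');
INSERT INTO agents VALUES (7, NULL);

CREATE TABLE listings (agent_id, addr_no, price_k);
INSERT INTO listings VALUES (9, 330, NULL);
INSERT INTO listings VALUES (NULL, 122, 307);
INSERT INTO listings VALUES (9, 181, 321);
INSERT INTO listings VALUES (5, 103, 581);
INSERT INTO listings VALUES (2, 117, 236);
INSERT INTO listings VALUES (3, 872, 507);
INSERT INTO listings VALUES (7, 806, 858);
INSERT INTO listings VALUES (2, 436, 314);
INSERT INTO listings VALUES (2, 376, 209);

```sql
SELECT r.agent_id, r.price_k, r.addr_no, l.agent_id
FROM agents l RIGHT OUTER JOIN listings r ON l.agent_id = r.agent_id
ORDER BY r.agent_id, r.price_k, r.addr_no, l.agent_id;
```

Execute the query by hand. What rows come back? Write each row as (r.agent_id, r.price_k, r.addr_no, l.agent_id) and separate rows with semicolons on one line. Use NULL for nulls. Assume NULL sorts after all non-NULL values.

(2, 209, 376, 2); (2, 209, 376, 2); (2, 236, 117, 2); (2, 236, 117, 2); (2, 314, 436, 2); (2, 314, 436, 2); (3, 507, 872, 3); (3, 507, 872, 3); (5, 581, 103, 5); (7, 858, 806, 7); (9, 321, 181, 9); (9, NULL, 330, 9); (NULL, 307, 122, NULL)

RIGHT JOIN keeps every row from `listings`; unmatched rows get NULL for `agents`'s columns.
Matching on l.agent_id = r.agent_id. A NULL in a compared column never satisfies the condition.
- l row (agent_id=5): matches 1 r row(s) → 1 output row(s).
- l row (agent_id=3): matches 1 r row(s) → 1 output row(s).
- l row (agent_id=2): matches 3 r row(s) → 3 output row(s).
- l row (agent_id=2): matches 3 r row(s) → 3 output row(s).
- l row (agent_id=3): matches 1 r row(s) → 1 output row(s).
- l row (agent_id=9): matches 2 r row(s) → 2 output row(s).
- l row (agent_id=1): no match.
- l row (agent_id=7): matches 1 r row(s) → 1 output row(s).
- 1 row(s) from r found no l partner → padded with NULL.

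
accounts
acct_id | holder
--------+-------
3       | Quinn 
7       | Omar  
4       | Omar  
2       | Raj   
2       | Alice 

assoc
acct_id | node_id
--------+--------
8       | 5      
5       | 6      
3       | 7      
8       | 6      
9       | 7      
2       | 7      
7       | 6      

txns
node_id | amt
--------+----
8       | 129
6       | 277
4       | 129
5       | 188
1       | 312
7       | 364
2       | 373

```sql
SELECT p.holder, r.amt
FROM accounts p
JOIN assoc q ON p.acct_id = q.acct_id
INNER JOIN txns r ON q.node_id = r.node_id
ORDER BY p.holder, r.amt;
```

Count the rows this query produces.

4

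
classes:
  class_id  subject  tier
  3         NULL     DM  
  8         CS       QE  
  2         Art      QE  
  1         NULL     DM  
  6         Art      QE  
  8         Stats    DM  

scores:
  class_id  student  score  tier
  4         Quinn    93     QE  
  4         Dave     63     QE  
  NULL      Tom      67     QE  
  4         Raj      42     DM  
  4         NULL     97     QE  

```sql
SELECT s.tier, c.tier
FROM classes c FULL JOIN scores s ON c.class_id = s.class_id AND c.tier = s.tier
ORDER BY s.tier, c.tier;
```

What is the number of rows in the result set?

11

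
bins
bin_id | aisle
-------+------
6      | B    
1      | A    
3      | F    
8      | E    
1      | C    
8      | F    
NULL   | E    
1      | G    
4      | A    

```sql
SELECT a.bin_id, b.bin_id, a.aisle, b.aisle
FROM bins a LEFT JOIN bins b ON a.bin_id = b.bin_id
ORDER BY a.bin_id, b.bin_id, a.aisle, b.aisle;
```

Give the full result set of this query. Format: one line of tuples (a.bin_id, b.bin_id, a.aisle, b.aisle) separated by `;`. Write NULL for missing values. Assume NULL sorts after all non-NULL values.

(1, 1, A, A); (1, 1, A, C); (1, 1, A, G); (1, 1, C, A); (1, 1, C, C); (1, 1, C, G); (1, 1, G, A); (1, 1, G, C); (1, 1, G, G); (3, 3, F, F); (4, 4, A, A); (6, 6, B, B); (8, 8, E, E); (8, 8, E, F); (8, 8, F, E); (8, 8, F, F); (NULL, NULL, E, NULL)

LEFT JOIN keeps every row from `bins a`; unmatched rows get NULL for `bins b`'s columns.
Matching on a.bin_id = b.bin_id. A NULL in a compared column never satisfies the condition.
Matched pairs: 16; unmatched a rows kept: 1.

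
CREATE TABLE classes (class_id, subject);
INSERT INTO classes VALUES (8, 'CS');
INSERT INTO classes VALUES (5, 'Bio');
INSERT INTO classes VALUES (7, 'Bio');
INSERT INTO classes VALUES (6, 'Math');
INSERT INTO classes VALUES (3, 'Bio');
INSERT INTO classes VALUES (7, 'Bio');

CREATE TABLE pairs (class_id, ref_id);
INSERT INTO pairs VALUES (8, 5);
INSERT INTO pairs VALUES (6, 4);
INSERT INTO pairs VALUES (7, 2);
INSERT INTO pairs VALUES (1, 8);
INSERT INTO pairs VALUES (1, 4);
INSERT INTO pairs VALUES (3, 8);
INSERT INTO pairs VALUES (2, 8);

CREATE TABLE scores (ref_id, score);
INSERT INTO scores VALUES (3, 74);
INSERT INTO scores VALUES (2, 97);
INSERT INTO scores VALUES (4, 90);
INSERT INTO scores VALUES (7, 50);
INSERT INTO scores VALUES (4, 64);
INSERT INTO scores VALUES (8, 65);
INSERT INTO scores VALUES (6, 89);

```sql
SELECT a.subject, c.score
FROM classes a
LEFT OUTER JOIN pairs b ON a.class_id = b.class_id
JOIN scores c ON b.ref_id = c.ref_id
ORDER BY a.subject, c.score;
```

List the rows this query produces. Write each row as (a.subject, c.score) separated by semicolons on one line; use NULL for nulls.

Step 1 — a LEFT JOIN b on class_id → 6 row(s).
Then INNER JOIN `scores c` on ref_id: keep only rows whose b.ref_id appears in c.

(Bio, 65); (Bio, 97); (Bio, 97); (Math, 64); (Math, 90)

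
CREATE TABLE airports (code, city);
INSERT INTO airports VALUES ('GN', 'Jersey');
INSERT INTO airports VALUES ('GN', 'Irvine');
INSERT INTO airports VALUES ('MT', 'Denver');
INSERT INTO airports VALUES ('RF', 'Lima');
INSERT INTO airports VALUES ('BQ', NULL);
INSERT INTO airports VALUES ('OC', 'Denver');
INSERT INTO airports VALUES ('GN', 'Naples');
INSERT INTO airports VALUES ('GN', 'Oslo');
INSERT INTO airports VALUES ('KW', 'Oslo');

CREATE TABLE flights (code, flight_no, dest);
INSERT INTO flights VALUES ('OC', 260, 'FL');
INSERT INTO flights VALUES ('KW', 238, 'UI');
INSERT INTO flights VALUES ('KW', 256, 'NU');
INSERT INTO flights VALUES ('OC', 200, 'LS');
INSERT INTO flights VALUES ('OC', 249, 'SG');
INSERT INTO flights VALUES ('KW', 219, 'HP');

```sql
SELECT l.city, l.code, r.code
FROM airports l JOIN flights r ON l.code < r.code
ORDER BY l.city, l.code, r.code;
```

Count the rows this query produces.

36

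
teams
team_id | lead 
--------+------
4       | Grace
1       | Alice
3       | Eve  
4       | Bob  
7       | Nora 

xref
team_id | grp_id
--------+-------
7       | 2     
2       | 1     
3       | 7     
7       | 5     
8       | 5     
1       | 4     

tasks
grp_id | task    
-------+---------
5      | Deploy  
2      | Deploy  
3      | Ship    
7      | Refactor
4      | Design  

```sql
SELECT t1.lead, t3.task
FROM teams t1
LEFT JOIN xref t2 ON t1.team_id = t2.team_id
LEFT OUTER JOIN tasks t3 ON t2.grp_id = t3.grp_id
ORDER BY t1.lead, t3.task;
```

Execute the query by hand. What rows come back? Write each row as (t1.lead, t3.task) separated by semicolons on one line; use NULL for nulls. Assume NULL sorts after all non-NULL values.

(Alice, Design); (Bob, NULL); (Eve, Refactor); (Grace, NULL); (Nora, Deploy); (Nora, Deploy)

Joins associate left-to-right: teams LEFT JOIN xref on team_id gives 6 intermediate row(s).
Then LEFT JOIN `tasks t3` on grp_id: each of those 6 rows is kept; rows whose t2.grp_id has no match in t3 get NULL for t3's columns.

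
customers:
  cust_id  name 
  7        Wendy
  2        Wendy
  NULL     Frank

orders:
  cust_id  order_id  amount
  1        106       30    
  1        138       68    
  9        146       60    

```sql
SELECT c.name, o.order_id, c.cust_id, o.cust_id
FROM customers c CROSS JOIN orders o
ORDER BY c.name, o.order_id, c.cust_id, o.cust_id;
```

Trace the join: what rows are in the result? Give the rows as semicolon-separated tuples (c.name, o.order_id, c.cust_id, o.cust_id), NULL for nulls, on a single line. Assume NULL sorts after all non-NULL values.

CROSS JOIN pairs every row of `customers` with every row of `orders`: 3 × 3 = 9 rows.
After projecting and ordering:
c.name | o.order_id | c.cust_id | o.cust_id
Frank | 106 | NULL | 1
Frank | 138 | NULL | 1
Frank | 146 | NULL | 9
Wendy | 106 | 2 | 1
Wendy | 106 | 7 | 1
Wendy | 138 | 2 | 1
Wendy | 138 | 7 | 1
Wendy | 146 | 2 | 9
Wendy | 146 | 7 | 9

(Frank, 106, NULL, 1); (Frank, 138, NULL, 1); (Frank, 146, NULL, 9); (Wendy, 106, 2, 1); (Wendy, 106, 7, 1); (Wendy, 138, 2, 1); (Wendy, 138, 7, 1); (Wendy, 146, 2, 9); (Wendy, 146, 7, 9)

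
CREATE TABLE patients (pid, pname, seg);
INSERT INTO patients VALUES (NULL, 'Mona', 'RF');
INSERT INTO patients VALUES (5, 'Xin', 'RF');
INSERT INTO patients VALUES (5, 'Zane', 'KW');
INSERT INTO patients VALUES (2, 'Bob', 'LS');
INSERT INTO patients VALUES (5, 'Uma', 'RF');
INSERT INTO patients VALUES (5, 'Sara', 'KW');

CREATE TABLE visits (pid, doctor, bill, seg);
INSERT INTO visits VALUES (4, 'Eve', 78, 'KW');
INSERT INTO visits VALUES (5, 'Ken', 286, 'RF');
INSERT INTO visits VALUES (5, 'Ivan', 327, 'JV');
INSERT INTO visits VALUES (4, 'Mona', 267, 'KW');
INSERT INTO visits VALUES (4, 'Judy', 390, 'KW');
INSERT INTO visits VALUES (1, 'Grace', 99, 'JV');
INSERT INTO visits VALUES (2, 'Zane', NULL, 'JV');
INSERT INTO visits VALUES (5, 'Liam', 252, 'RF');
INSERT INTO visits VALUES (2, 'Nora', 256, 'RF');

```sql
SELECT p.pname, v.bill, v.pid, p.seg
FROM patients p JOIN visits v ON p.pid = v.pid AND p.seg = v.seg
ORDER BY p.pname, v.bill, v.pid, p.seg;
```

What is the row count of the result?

4

INNER JOIN keeps only pairs where the ON condition holds.
Matching on p.pid = v.pid AND p.seg = v.seg. A NULL in a compared column never satisfies the condition.
Matched pairs: 4.
Total: 4 rows.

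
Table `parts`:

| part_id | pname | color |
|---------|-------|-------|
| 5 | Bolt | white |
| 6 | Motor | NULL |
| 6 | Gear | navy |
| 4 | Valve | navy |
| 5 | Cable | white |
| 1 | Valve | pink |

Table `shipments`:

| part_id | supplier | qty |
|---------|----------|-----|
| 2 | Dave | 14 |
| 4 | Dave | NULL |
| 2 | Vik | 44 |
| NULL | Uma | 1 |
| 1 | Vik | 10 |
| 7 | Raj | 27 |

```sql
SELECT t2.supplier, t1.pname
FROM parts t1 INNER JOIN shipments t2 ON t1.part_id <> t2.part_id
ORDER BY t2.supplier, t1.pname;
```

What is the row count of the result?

28

INNER JOIN keeps only pairs where the ON condition holds.
Matching on t1.part_id <> t2.part_id. A NULL in a compared column never satisfies the condition.
- t1[0] part_id=5 → 5 match(es) in t2 → 5 row(s).
- t1[1] part_id=6 → 5 match(es) in t2 → 5 row(s).
- t1[2] part_id=6 → 5 match(es) in t2 → 5 row(s).
- t1[3] part_id=4 → 4 match(es) in t2 → 4 row(s).
- t1[4] part_id=5 → 5 match(es) in t2 → 5 row(s).
- t1[5] part_id=1 → 4 match(es) in t2 → 4 row(s).
Total: 28 rows.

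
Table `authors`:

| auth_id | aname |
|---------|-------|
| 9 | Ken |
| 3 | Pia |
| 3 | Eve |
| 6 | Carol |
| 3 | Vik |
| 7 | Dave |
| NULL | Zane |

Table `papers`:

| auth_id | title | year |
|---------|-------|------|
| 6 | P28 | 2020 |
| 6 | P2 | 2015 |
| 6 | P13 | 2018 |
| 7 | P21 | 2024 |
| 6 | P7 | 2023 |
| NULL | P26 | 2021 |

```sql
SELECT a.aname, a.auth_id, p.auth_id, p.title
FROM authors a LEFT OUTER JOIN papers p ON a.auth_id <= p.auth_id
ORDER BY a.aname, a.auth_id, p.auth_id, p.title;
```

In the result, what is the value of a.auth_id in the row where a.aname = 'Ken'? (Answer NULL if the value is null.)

9

LEFT JOIN keeps every row from `authors`; unmatched rows get NULL for `papers`'s columns.
Matching on a.auth_id <= p.auth_id. A NULL in a compared column never satisfies the condition.
Matched pairs: 21; unmatched a rows kept: 2.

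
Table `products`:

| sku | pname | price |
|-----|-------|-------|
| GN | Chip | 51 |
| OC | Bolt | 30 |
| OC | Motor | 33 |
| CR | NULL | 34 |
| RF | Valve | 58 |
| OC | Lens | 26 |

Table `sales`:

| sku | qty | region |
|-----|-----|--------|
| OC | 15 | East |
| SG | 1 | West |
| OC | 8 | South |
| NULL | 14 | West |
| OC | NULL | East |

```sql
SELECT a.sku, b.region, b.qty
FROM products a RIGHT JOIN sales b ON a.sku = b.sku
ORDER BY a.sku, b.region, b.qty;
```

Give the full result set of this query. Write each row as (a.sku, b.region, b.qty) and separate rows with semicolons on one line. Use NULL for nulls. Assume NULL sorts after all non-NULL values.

(OC, East, 15); (OC, East, 15); (OC, East, 15); (OC, East, NULL); (OC, East, NULL); (OC, East, NULL); (OC, South, 8); (OC, South, 8); (OC, South, 8); (NULL, West, 1); (NULL, West, 14)

RIGHT JOIN keeps every row from `sales`; unmatched rows get NULL for `products`'s columns.
Matching on a.sku = b.sku. A NULL in a compared column never satisfies the condition.
- sku=GN: no matching b row.
- sku=OC: 3 matching b row(s), so 3 row(s) emitted.
- sku=OC: 3 matching b row(s), so 3 row(s) emitted.
- sku=CR: no matching b row.
- sku=RF: no matching b row.
- sku=OC: 3 matching b row(s), so 3 row(s) emitted.
- 2 b row(s) had no a match → kept, a columns NULL.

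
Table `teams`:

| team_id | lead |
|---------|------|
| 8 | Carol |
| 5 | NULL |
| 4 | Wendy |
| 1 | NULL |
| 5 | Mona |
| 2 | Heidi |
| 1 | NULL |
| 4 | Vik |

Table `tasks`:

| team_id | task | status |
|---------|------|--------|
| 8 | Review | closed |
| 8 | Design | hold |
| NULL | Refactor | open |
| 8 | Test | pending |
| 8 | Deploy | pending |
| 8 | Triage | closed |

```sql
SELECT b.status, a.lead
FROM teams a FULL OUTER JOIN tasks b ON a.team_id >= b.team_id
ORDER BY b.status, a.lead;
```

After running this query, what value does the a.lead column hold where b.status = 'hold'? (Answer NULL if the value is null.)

FULL OUTER JOIN keeps every row from both sides; unmatched rows get NULL for the other side's columns.
Matching on a.team_id >= b.team_id. A NULL in a compared column never satisfies the condition.
- a (team_id=8) pairs with 5 row(s) of b.
- a (team_id=5) has no partner → padded with NULL.
- a (team_id=4) has no partner → padded with NULL.
- a (team_id=1) has no partner → padded with NULL.
- a (team_id=5) has no partner → padded with NULL.
- a (team_id=2) has no partner → padded with NULL.
- a (team_id=1) has no partner → padded with NULL.
- a (team_id=4) has no partner → padded with NULL.
- 1 b row(s) had no a match → kept, a columns NULL.

Carol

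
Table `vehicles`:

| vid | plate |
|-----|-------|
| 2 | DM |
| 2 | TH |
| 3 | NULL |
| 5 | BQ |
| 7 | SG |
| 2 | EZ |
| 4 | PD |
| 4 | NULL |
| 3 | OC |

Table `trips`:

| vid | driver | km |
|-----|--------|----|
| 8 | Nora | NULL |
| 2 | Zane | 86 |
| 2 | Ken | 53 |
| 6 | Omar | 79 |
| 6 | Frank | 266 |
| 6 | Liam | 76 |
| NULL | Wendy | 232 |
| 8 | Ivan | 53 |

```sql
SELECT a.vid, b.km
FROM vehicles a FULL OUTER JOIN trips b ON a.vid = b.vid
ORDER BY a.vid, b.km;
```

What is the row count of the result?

FULL OUTER JOIN keeps every row from both sides; unmatched rows get NULL for the other side's columns.
Matching on a.vid = b.vid. A NULL in a compared column never satisfies the condition.
- vid=2: 2 matching b row(s), so 2 row(s) emitted.
- vid=2: 2 matching b row(s), so 2 row(s) emitted.
- vid=3: no b row matches, row kept with b columns NULL.
- vid=5: no b row matches, row kept with b columns NULL.
- vid=7: no b row matches, row kept with b columns NULL.
- vid=2: 2 matching b row(s), so 2 row(s) emitted.
- vid=4: no b row matches, row kept with b columns NULL.
- vid=4: no b row matches, row kept with b columns NULL.
- vid=3: no b row matches, row kept with b columns NULL.
- 6 b row(s) had no a match → kept, a columns NULL.
Total: 6 matched + 12 padded = 18 rows.

18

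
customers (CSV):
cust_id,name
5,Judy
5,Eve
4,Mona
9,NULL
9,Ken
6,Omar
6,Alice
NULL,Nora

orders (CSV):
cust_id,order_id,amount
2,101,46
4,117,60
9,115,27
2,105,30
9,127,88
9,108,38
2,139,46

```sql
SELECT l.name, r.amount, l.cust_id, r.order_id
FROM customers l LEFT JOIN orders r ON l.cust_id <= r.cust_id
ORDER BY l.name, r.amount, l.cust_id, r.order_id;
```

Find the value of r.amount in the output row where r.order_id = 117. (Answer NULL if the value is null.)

60

LEFT JOIN keeps every row from `customers`; unmatched rows get NULL for `orders`'s columns.
Matching on l.cust_id <= r.cust_id. A NULL in a compared column never satisfies the condition.
- cust_id=5: 3 matching r row(s), so 3 row(s) emitted.
- cust_id=5: 3 matching r row(s), so 3 row(s) emitted.
- cust_id=4: 4 matching r row(s), so 4 row(s) emitted.
- cust_id=9: 3 matching r row(s), so 3 row(s) emitted.
- cust_id=9: 3 matching r row(s), so 3 row(s) emitted.
- cust_id=6: 3 matching r row(s), so 3 row(s) emitted.
- cust_id=6: 3 matching r row(s), so 3 row(s) emitted.
- cust_id=NULL: no r row matches, row kept with r columns NULL.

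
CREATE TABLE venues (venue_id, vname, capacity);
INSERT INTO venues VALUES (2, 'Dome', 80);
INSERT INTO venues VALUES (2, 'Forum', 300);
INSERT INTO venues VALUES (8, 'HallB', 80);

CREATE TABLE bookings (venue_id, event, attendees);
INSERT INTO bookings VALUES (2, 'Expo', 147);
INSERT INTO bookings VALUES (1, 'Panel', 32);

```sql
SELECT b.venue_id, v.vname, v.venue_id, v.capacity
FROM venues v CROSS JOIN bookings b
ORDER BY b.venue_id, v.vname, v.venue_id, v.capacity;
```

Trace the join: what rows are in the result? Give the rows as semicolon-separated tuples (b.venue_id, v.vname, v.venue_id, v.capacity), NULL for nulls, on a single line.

CROSS JOIN pairs every row of `venues` with every row of `bookings`: 3 × 2 = 6 rows.

(1, Dome, 2, 80); (1, Forum, 2, 300); (1, HallB, 8, 80); (2, Dome, 2, 80); (2, Forum, 2, 300); (2, HallB, 8, 80)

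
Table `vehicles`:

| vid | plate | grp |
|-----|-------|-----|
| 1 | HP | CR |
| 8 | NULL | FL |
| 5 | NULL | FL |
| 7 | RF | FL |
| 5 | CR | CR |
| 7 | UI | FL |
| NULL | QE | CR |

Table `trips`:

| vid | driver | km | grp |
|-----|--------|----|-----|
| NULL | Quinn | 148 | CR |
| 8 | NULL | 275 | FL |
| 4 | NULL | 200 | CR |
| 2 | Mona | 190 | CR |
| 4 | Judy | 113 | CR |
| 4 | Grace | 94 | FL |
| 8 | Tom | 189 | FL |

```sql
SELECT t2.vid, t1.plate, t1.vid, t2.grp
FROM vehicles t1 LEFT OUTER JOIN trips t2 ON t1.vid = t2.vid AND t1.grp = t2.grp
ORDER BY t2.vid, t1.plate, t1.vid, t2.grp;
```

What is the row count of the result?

8

LEFT JOIN keeps every row from `vehicles`; unmatched rows get NULL for `trips`'s columns.
Matching on t1.vid = t2.vid AND t1.grp = t2.grp. A NULL in a compared column never satisfies the condition.
Matched pairs: 2; unmatched t1 rows kept: 6.
Total: 2 matched + 6 padded = 8 rows.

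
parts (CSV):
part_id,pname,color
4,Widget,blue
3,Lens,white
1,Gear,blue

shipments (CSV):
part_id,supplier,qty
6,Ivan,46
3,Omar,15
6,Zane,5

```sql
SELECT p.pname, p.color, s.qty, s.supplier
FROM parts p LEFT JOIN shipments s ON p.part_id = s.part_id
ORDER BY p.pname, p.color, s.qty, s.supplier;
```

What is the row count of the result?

3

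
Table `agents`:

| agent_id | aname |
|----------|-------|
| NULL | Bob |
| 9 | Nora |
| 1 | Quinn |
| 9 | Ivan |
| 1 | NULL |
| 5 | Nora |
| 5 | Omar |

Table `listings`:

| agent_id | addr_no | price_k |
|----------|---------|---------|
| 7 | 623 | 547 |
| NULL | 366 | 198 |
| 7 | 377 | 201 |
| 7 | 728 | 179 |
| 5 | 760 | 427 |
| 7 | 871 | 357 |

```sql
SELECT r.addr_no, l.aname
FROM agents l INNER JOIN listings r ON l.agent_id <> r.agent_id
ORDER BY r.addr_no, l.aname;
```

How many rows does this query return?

28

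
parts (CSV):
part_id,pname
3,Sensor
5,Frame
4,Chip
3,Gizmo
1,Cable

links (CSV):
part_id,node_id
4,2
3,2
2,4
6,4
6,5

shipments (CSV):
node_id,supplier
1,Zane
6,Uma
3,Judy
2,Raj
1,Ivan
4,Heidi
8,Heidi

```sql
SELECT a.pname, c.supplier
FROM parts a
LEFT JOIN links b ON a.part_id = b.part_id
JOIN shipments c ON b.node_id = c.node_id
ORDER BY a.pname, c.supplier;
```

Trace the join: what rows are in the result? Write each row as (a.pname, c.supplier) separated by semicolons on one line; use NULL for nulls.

(Chip, Raj); (Gizmo, Raj); (Sensor, Raj)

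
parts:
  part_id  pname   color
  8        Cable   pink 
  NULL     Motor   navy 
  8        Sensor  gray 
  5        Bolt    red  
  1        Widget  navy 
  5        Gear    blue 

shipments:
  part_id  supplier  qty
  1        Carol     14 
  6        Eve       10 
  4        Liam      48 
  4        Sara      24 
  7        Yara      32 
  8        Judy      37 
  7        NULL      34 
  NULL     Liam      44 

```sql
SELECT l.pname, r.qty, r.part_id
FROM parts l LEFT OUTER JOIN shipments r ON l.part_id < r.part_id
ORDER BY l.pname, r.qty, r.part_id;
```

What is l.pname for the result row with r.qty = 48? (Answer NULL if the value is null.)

LEFT JOIN keeps every row from `parts`; unmatched rows get NULL for `shipments`'s columns.
Matching on l.part_id < r.part_id. A NULL in a compared column never satisfies the condition.
Matched pairs: 14; unmatched l rows kept: 3.

Widget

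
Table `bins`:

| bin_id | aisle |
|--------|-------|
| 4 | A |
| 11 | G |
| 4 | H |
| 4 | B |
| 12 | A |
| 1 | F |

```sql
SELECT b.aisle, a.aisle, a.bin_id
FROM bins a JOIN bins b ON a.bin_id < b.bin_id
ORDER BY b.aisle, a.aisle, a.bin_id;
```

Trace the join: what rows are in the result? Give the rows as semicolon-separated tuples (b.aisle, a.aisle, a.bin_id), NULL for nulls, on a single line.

(A, A, 4); (A, B, 4); (A, F, 1); (A, F, 1); (A, G, 11); (A, H, 4); (B, F, 1); (G, A, 4); (G, B, 4); (G, F, 1); (G, H, 4); (H, F, 1)

INNER JOIN keeps only pairs where the ON condition holds.
Matching on a.bin_id < b.bin_id.
- a (bin_id=4) pairs with 2 row(s) of b.
- a (bin_id=11) pairs with 1 row(s) of b.
- a (bin_id=4) pairs with 2 row(s) of b.
- a (bin_id=4) pairs with 2 row(s) of b.
- a (bin_id=12) has no partner → excluded.
- a (bin_id=1) pairs with 5 row(s) of b.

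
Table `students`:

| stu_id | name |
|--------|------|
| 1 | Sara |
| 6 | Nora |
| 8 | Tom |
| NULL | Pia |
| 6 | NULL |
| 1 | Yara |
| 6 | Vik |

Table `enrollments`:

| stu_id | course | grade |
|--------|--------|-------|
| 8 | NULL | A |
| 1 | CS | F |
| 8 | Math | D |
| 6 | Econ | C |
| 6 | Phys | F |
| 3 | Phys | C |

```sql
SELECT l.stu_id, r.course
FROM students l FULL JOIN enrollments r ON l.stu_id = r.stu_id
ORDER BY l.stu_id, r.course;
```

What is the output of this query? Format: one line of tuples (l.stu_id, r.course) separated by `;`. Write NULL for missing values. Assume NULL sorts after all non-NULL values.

(1, CS); (1, CS); (6, Econ); (6, Econ); (6, Econ); (6, Phys); (6, Phys); (6, Phys); (8, Math); (8, NULL); (NULL, Phys); (NULL, NULL)

FULL OUTER JOIN keeps every row from both sides; unmatched rows get NULL for the other side's columns.
Matching on l.stu_id = r.stu_id. A NULL in a compared column never satisfies the condition.
- l (stu_id=1) pairs with 1 row(s) of r.
- l (stu_id=6) pairs with 2 row(s) of r.
- l (stu_id=8) pairs with 2 row(s) of r.
- l (stu_id=NULL) has no partner → padded with NULL.
- l (stu_id=6) pairs with 2 row(s) of r.
- l (stu_id=1) pairs with 1 row(s) of r.
- l (stu_id=6) pairs with 2 row(s) of r.
- plus 1 unmatched r row(s), each kept with NULL l columns.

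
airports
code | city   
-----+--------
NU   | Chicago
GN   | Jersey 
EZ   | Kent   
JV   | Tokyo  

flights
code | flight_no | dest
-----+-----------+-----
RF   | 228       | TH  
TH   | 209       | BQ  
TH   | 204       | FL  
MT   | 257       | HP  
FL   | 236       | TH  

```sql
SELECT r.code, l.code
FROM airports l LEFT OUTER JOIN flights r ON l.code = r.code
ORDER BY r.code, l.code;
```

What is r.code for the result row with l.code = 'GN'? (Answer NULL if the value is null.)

NULL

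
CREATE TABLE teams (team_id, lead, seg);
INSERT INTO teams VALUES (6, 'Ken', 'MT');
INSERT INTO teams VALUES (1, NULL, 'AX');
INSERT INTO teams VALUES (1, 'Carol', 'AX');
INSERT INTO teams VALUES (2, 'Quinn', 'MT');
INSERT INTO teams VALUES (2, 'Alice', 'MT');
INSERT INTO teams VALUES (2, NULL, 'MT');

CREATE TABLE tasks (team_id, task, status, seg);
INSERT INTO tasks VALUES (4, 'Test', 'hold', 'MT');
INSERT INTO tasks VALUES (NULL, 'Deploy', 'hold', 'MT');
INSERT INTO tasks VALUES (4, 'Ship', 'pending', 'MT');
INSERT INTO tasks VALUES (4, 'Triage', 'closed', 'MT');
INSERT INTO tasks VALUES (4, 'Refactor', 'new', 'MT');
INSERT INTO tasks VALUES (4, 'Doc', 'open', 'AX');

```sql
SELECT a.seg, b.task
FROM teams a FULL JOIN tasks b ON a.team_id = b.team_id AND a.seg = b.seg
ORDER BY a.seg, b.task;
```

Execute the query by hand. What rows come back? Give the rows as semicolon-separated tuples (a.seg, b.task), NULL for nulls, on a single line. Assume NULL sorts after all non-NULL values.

FULL OUTER JOIN keeps every row from both sides; unmatched rows get NULL for the other side's columns.
Matching on a.team_id = b.team_id AND a.seg = b.seg. A NULL in a compared column never satisfies the condition.
- a[0] team_id=6, seg=MT → no match; kept with NULLs on the b side.
- a[1] team_id=1, seg=AX → no match; kept with NULLs on the b side.
- a[2] team_id=1, seg=AX → no match; kept with NULLs on the b side.
- a[3] team_id=2, seg=MT → no match; kept with NULLs on the b side.
- a[4] team_id=2, seg=MT → no match; kept with NULLs on the b side.
- a[5] team_id=2, seg=MT → no match; kept with NULLs on the b side.
- 6 b row(s) had no a match → kept, a columns NULL.

(AX, NULL); (AX, NULL); (MT, NULL); (MT, NULL); (MT, NULL); (MT, NULL); (NULL, Deploy); (NULL, Doc); (NULL, Refactor); (NULL, Ship); (NULL, Test); (NULL, Triage)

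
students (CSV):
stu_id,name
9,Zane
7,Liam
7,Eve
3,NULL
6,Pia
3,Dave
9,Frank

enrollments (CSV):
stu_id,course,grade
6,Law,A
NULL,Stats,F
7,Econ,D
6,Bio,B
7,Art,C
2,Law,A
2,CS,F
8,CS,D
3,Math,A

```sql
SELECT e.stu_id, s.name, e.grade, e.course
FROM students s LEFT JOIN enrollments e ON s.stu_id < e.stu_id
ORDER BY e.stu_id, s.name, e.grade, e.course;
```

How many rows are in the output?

17

LEFT JOIN keeps every row from `students`; unmatched rows get NULL for `enrollments`'s columns.
Matching on s.stu_id < e.stu_id. A NULL in a compared column never satisfies the condition.
Matched pairs: 15; unmatched s rows kept: 2.
Total: 15 matched + 2 padded = 17 rows.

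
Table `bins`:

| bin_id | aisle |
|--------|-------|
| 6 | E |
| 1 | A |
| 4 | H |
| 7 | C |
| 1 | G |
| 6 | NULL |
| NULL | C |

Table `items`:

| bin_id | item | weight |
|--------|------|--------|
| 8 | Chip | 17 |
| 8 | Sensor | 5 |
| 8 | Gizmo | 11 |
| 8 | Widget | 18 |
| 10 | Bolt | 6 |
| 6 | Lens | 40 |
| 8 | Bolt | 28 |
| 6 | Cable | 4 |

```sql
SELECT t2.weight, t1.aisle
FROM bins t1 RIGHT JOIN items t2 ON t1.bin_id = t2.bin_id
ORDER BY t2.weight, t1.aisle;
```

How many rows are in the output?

RIGHT JOIN keeps every row from `items`; unmatched rows get NULL for `bins`'s columns.
Matching on t1.bin_id = t2.bin_id. A NULL in a compared column never satisfies the condition.
- t1[0] bin_id=6 → 2 match(es) in t2 → 2 row(s).
- t1[1] bin_id=1 → no match.
- t1[2] bin_id=4 → no match.
- t1[3] bin_id=7 → no match.
- t1[4] bin_id=1 → no match.
- t1[5] bin_id=6 → 2 match(es) in t2 → 2 row(s).
- t1[6] bin_id=NULL → no match.
- 6 row(s) from t2 found no t1 partner → padded with NULL.
Total: 4 matched + 6 padded = 10 rows.

10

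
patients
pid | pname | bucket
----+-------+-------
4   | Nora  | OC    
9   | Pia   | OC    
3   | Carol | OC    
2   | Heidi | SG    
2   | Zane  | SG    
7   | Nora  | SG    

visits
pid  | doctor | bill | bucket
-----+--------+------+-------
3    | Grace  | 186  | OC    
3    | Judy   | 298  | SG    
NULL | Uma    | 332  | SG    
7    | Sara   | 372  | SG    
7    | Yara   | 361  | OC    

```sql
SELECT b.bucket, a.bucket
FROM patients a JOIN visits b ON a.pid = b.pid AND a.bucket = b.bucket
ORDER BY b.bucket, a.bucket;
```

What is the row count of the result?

2

INNER JOIN keeps only pairs where the ON condition holds.
Matching on a.pid = b.pid AND a.bucket = b.bucket. A NULL in a compared column never satisfies the condition.
- a row (pid=4, bucket=OC): no match → dropped.
- a row (pid=9, bucket=OC): no match → dropped.
- a row (pid=3, bucket=OC): matches 1 b row(s) → 1 output row(s).
- a row (pid=2, bucket=SG): no match → dropped.
- a row (pid=2, bucket=SG): no match → dropped.
- a row (pid=7, bucket=SG): matches 1 b row(s) → 1 output row(s).
Total: 2 rows.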